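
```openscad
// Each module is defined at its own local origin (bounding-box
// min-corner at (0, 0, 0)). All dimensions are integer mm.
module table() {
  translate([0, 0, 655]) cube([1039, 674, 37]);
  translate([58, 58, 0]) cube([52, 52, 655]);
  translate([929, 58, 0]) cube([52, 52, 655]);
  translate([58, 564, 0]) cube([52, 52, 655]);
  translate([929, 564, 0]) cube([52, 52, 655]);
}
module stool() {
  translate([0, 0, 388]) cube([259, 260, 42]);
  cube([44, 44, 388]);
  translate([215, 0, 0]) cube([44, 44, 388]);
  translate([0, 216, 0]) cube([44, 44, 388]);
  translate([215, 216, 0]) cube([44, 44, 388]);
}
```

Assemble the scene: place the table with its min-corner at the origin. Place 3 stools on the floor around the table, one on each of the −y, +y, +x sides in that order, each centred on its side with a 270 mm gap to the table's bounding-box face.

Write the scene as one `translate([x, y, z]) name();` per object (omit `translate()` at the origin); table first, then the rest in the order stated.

table();
translate([390, -530, 0]) stool();
translate([390, 944, 0]) stool();
translate([1309, 207, 0]) stool();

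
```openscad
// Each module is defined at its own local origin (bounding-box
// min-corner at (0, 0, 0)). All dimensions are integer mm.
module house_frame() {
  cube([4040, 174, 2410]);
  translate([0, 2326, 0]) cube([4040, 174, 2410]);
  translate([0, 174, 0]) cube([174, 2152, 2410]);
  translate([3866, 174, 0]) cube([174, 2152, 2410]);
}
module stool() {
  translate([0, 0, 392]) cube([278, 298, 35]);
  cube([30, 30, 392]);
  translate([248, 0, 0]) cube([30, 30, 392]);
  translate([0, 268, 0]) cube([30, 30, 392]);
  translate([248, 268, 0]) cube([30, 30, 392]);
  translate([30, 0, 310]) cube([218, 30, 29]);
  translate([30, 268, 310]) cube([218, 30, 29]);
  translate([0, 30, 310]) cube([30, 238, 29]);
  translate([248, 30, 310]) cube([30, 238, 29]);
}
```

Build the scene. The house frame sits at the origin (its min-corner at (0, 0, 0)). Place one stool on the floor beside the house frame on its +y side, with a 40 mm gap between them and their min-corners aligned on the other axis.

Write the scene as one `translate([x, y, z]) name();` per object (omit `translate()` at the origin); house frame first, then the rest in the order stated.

house_frame();
translate([0, 2540, 0]) stool();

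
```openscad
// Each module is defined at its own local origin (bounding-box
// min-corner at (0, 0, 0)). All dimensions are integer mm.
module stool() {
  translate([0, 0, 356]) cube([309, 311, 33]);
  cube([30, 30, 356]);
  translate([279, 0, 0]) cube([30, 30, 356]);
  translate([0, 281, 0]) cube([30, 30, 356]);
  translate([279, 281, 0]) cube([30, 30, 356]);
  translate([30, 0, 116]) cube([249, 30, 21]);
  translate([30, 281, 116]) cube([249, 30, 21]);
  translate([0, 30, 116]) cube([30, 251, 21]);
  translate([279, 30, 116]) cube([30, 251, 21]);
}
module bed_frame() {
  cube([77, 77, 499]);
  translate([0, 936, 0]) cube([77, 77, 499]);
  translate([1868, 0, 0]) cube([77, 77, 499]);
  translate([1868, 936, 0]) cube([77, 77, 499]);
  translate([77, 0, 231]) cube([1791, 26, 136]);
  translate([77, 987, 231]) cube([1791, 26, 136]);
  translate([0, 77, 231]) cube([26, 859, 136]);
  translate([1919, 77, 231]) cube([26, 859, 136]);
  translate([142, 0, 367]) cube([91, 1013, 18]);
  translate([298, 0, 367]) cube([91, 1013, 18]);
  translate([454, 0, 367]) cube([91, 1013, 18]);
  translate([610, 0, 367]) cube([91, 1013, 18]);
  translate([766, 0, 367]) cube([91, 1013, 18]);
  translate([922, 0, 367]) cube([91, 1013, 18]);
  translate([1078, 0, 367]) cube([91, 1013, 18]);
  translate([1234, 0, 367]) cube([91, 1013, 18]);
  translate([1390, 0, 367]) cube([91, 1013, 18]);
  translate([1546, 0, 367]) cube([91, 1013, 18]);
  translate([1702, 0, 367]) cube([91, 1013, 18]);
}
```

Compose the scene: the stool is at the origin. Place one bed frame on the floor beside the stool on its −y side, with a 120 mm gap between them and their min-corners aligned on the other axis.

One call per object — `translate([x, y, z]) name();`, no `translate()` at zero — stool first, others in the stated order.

stool();
translate([0, -1133, 0]) bed_frame();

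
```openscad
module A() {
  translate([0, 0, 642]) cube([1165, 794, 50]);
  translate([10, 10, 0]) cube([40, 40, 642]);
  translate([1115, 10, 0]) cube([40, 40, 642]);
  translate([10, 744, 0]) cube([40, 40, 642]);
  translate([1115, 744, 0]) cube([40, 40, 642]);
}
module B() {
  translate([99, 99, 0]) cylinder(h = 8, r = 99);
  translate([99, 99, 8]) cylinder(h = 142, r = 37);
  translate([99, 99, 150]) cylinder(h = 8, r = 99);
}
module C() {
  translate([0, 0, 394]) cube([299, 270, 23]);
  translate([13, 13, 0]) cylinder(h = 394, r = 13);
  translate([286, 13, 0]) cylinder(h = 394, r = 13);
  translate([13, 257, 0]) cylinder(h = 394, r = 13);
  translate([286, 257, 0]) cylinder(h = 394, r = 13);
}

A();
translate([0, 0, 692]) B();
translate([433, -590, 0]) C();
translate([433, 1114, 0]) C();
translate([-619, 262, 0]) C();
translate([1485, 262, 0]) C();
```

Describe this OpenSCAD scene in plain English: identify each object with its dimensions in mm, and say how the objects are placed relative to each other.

A is a table with a 1165×794 mm rectangular top, 50 mm thick, top surface at z = 692 mm, supported by four 40×40 mm square legs, each inset 10 mm from the nearest pair of top edges, running from the floor.

B is a spool: two coaxial disc flanges of radius 99 mm and thickness 8 mm, joined by a core cylinder of radius 37 mm and height 142 mm. The lower flange rests on z = 0 and the three cylinders share a vertical axis.

C is a simple wooden stool: a rectangular seat 299 mm (x) by 270 mm (y), 23 mm thick, top face at z = 417 mm, on four round legs, each 26 mm in diameter. The legs rest on z = 0, each leg's axis is inset half a diameter from the nearest pair of seat edges (so the leg's bounding box is flush with the corner).

The spool is on top of the table. Four stools sit around the table at the −y, +y, −x, +x sides.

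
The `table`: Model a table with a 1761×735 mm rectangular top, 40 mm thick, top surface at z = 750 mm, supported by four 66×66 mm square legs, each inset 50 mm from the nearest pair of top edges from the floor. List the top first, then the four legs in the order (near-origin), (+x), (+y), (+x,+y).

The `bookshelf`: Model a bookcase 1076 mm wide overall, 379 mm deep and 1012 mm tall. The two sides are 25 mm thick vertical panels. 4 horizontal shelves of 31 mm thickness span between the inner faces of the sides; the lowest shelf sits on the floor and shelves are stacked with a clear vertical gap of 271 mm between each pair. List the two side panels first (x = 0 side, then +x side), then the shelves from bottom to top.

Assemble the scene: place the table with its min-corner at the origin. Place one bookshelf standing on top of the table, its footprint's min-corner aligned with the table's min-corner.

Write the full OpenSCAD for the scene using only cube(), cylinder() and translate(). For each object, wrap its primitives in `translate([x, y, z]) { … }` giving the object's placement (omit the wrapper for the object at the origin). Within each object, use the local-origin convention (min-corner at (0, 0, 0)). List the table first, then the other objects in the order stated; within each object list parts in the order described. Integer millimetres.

translate([0, 0, 710]) cube([1761, 735, 40]);
translate([50, 50, 0]) cube([66, 66, 710]);
translate([1645, 50, 0]) cube([66, 66, 710]);
translate([50, 619, 0]) cube([66, 66, 710]);
translate([1645, 619, 0]) cube([66, 66, 710]);
translate([0, 0, 750]) {
  cube([25, 379, 1012]);
  translate([1051, 0, 0]) cube([25, 379, 1012]);
  translate([25, 0, 0]) cube([1026, 379, 31]);
  translate([25, 0, 302]) cube([1026, 379, 31]);
  translate([25, 0, 604]) cube([1026, 379, 31]);
  translate([25, 0, 906]) cube([1026, 379, 31]);
}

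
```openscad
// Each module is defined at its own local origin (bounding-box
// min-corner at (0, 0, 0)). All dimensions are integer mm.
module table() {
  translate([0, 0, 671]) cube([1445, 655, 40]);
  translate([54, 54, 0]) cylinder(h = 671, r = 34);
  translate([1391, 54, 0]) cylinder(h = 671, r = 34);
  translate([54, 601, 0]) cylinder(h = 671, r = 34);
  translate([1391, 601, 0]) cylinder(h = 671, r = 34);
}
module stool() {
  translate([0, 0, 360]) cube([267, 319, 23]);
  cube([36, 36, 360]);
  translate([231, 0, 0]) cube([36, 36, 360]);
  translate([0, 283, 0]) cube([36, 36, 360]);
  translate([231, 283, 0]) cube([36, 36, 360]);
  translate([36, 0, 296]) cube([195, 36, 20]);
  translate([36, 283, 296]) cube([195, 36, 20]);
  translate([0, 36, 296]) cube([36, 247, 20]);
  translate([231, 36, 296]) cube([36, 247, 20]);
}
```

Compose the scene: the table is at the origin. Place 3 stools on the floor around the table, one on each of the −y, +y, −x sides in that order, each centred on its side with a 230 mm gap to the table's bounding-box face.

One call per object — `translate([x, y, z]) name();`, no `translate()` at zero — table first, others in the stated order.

table();
translate([589, -549, 0]) stool();
translate([589, 885, 0]) stool();
translate([-497, 168, 0]) stool();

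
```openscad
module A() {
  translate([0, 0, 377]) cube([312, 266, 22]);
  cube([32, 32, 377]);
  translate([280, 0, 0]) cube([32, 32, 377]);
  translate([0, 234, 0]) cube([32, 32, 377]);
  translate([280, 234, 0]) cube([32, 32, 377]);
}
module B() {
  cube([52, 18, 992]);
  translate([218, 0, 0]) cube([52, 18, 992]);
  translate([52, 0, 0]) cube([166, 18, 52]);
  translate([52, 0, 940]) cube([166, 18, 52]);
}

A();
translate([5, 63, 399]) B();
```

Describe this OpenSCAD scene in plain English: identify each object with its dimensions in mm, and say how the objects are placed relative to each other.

A is a four-legged stool. The seat is a 312×266×22 mm slab whose top surface is at z = 399 mm; four square legs, each 32×32 mm in cross-section, run from the floor (z = 0) to the underside of the seat, each flush with a corner of the seat.

B is a picture frame with a 166×888 mm rectangular opening (x by z) and a uniform 52 mm border on every side. Frame depth is 18 mm along y. It is built from two vertical stiles running the full outside height and two horizontal rails spanning the gap between the stiles.

The picture frame is on top of the stool.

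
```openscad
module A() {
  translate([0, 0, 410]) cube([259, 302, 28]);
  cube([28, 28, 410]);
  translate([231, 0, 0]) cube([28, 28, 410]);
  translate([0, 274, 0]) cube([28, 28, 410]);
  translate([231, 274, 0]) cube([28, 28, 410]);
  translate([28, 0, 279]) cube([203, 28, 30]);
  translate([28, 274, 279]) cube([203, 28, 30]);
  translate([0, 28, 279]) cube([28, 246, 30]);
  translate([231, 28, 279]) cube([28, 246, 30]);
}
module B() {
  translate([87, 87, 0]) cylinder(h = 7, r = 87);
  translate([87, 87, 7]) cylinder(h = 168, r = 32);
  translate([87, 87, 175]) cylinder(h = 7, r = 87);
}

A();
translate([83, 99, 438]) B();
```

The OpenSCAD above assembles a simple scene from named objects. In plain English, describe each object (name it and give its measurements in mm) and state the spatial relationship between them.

A is a simple wooden stool: a rectangular seat 259 mm (x) by 302 mm (y), 28 mm thick, top face at z = 438 mm, on four square legs, each 28×28 mm in cross-section. The legs rest on z = 0, each flush with a corner of the seat. Four stretchers, 28 mm wide and 30 mm tall, connect adjacent legs with their undersides at z = 279 mm, each running between the inner faces of the legs it joins and aligned with the legs' outer faces on the other axis.

B is a spool: two coaxial disc flanges of radius 87 mm and thickness 7 mm, joined by a core cylinder of radius 32 mm and height 168 mm. The lower flange rests on z = 0 and the three cylinders share a vertical axis.

The spool is on top of the stool.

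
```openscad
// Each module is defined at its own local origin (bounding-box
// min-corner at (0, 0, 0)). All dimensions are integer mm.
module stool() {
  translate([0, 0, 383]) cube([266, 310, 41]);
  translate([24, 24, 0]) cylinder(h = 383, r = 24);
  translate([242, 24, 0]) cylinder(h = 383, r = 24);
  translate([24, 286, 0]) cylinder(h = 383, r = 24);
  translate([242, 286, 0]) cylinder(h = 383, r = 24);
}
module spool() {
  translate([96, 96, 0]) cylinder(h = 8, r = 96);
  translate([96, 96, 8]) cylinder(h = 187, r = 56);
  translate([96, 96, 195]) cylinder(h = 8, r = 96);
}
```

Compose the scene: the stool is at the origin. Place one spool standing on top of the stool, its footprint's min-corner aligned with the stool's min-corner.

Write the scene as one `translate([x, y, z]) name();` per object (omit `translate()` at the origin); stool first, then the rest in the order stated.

stool();
translate([0, 0, 424]) spool();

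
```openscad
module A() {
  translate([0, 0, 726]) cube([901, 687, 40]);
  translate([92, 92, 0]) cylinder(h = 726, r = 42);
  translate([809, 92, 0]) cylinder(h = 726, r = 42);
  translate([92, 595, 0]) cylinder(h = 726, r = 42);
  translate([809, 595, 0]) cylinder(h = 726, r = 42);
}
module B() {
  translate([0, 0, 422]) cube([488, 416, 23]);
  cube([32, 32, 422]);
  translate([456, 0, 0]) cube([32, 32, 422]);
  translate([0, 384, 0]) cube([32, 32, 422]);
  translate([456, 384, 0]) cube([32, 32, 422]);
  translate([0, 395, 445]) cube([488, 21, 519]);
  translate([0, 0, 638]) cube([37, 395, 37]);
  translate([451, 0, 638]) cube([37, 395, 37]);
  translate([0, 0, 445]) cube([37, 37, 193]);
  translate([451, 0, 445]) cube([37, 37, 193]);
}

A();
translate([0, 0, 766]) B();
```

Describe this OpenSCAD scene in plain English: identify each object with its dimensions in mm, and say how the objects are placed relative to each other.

A is a table with a 901×687 mm rectangular top, 40 mm thick, top surface at z = 766 mm, supported by four round legs of 84 mm diameter, each leg's bounding box inset 50 mm from the nearest pair of top edges, running from the floor.

B is a chair. The seat is a 488×416×23 mm slab with its top at z = 445 mm, on four 32×32 mm corner legs (flush with the seat edges, standing on z = 0). A flat backrest 21 mm thick, 519 mm tall, spans the full seat width and rises from the seat top along its +y edge, rear face flush with the rear of the seat. Two armrests of 37×37 mm section run along each side from the seat's front edge to the front of the backrest, top faces 230 mm above the seat top and outer faces flush with the seat's x-edges; a 37×37 mm post under the front of each armrest stands on the seat at the front corner.

The chair is on top of the table.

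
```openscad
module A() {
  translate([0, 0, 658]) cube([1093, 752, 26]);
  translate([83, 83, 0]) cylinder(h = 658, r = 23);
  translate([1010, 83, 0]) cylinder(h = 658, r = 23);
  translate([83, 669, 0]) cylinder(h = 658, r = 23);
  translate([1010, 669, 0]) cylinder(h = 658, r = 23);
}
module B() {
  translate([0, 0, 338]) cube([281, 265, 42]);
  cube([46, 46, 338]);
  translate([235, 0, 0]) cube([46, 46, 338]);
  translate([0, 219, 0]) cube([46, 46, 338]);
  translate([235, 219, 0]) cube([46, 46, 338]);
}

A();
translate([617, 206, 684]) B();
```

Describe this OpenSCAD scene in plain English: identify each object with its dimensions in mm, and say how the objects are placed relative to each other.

A is a table with a 1093×752 mm rectangular top, 26 mm thick, top surface at z = 684 mm, supported by four round legs of 46 mm diameter, each leg's bounding box inset 60 mm from the nearest pair of top edges, running from the floor.

B is a simple wooden stool: a rectangular seat 281 mm (x) by 265 mm (y), 42 mm thick, top face at z = 380 mm, on four square legs, each 46×46 mm in cross-section. The legs rest on z = 0, each flush with a corner of the seat.

The stool is on top of the table.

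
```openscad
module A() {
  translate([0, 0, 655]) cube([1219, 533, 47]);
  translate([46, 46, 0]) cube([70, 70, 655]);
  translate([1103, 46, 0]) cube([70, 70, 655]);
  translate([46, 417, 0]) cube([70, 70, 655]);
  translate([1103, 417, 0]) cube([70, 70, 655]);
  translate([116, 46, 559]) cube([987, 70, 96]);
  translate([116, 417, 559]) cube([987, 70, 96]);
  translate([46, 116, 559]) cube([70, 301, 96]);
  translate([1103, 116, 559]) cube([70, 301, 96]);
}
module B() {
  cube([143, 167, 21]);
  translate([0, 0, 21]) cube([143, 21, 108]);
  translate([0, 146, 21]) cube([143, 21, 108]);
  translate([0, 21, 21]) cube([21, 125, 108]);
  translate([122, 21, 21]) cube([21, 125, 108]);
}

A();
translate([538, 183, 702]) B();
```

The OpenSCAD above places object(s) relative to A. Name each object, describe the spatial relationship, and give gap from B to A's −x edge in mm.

The open box's min-x is at 538; the table's min-x is 0; gap = 538 mm.

A is a table. B is an open box. The open box is on top of the table, centred. The gap from the open box to the table's −x edge is 538 mm.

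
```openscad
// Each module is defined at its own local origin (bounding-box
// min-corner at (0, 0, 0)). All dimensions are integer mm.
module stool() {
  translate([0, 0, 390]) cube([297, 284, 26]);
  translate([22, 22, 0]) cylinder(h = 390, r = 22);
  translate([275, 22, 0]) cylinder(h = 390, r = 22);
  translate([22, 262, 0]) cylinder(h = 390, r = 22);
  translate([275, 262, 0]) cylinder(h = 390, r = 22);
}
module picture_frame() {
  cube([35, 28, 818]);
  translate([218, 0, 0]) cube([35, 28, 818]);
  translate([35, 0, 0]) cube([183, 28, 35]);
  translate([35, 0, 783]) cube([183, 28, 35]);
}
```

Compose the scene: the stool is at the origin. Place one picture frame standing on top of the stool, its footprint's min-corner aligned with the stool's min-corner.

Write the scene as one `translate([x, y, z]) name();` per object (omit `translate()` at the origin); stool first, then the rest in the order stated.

stool();
translate([0, 0, 416]) picture_frame();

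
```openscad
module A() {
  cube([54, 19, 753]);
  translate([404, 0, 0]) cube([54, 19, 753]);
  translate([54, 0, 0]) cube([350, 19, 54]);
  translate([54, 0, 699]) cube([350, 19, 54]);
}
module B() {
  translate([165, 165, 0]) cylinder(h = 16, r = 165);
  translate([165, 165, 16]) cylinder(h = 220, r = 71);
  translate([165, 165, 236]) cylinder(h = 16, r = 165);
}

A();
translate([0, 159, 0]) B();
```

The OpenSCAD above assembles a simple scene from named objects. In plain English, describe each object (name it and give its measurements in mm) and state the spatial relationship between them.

A is a picture frame with a 350×645 mm rectangular opening (x by z) and a uniform 54 mm border on every side. Frame depth is 19 mm along y. It is built from two vertical stiles running the full outside height and two horizontal rails spanning the gap between the stiles.

B is a spool: two coaxial disc flanges of radius 165 mm and thickness 16 mm, joined by a core cylinder of radius 71 mm and height 220 mm. The lower flange rests on z = 0 and the three cylinders share a vertical axis.

The spool is on the floor beside the picture frame on its +y side.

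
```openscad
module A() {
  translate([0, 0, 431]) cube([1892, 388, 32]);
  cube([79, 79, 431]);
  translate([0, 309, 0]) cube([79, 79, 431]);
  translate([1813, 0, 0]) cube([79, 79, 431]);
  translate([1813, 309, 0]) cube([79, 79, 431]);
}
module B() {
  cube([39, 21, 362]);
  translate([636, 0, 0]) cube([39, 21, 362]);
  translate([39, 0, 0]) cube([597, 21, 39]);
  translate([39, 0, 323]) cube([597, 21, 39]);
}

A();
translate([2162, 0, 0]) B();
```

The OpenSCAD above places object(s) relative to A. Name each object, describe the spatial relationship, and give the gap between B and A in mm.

The picture frame's nearest face is 270 mm from the bench's +x face.

A is a bench. B is a picture frame. The picture frame is on the floor beside the bench on its +x side. The gap between the picture frame and the bench is 270 mm.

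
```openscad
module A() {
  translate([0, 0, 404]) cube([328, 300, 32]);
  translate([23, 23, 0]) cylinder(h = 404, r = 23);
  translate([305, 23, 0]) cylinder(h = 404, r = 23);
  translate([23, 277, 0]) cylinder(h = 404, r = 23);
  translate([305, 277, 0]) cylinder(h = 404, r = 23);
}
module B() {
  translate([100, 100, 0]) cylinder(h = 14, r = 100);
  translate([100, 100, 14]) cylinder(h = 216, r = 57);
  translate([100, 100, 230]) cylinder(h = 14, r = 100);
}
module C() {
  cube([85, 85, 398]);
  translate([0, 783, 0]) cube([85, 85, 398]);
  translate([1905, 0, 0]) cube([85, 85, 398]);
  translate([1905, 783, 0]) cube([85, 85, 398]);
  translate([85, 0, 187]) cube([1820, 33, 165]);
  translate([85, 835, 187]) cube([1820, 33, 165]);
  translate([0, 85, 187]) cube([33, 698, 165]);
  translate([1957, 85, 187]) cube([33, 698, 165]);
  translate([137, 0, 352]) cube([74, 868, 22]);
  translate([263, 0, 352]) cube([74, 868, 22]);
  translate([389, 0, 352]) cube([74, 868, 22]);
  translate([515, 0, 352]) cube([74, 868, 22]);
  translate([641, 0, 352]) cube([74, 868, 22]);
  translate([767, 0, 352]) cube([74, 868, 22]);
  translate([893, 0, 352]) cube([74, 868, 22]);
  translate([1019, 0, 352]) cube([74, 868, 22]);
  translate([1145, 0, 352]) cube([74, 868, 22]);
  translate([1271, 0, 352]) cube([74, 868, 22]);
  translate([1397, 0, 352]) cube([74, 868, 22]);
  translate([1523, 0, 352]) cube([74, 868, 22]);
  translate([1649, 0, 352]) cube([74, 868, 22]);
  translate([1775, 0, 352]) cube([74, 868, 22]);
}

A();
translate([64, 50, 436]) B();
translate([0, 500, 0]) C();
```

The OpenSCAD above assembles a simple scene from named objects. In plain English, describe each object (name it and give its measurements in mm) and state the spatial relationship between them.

A is a four-legged stool. The seat is a 328×300×32 mm slab whose top surface is at z = 436 mm; four round legs, each 46 mm in diameter, run from the floor (z = 0) to the underside of the seat, each leg's axis is inset half a diameter from the nearest pair of seat edges (so the leg's bounding box is flush with the corner).

B is a spool: two coaxial disc flanges of radius 100 mm and thickness 14 mm, joined by a core cylinder of radius 57 mm and height 216 mm. The lower flange rests on z = 0 and the three cylinders share a vertical axis.

C is a bed frame 1990 mm long (x) by 868 mm wide (y). Four 85×85 mm corner posts, 398 mm tall, at the corners of the footprint. Four rails of 33 mm thickness and 165 mm height run between adjacent posts with their undersides at z = 187 mm, their outer faces flush with the outside of the frame (the two x-running rails run between the posts' inner faces; the two y-running rails run between the posts' inner faces). 14 slats, each 74 mm wide (x) and 22 mm thick, lie across the top of the two x-running rails, running the full 868 mm width of the frame in y; the slats are evenly spaced along x between the inner faces of the end posts with equal gaps (rounded down to the nearest mm) at the −x end and between each pair — any rounding remainder accumulates at the +x end.

The spool is on top of the stool, centred. The bed frame is on the floor beside the stool on its +y side.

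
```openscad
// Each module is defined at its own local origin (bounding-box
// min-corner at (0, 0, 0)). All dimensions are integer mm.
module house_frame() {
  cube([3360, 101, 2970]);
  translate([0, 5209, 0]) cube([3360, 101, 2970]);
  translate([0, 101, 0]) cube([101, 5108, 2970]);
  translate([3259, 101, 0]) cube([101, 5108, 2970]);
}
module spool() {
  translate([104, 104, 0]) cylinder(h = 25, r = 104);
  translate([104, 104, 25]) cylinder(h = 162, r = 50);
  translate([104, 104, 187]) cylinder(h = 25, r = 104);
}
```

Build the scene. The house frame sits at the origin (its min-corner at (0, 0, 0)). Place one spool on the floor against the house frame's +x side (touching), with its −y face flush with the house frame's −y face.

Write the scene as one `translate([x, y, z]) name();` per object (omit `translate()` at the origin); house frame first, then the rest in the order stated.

house_frame();
translate([3360, 0, 0]) spool();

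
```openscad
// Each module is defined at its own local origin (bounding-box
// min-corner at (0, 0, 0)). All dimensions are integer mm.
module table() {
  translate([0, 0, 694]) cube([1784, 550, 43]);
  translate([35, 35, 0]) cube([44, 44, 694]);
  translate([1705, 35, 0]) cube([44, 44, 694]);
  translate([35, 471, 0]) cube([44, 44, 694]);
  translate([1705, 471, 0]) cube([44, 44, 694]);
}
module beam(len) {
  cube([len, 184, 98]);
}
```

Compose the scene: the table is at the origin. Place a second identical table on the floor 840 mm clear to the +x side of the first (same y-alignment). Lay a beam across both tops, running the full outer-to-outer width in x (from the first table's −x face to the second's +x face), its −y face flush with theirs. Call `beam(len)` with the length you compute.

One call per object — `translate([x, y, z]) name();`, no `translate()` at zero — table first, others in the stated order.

table();
translate([2624, 0, 0]) table();
translate([0, 0, 737]) beam(4408);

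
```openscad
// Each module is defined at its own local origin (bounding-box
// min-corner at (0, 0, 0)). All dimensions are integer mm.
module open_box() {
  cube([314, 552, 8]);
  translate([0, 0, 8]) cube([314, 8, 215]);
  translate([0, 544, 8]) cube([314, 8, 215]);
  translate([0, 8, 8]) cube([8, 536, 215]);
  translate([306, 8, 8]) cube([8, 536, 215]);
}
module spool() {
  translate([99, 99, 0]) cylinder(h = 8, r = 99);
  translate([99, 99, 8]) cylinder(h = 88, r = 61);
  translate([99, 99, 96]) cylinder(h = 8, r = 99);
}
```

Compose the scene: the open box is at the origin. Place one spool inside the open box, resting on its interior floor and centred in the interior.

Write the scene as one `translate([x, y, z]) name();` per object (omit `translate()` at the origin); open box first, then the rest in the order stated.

open_box();
translate([58, 177, 8]) spool();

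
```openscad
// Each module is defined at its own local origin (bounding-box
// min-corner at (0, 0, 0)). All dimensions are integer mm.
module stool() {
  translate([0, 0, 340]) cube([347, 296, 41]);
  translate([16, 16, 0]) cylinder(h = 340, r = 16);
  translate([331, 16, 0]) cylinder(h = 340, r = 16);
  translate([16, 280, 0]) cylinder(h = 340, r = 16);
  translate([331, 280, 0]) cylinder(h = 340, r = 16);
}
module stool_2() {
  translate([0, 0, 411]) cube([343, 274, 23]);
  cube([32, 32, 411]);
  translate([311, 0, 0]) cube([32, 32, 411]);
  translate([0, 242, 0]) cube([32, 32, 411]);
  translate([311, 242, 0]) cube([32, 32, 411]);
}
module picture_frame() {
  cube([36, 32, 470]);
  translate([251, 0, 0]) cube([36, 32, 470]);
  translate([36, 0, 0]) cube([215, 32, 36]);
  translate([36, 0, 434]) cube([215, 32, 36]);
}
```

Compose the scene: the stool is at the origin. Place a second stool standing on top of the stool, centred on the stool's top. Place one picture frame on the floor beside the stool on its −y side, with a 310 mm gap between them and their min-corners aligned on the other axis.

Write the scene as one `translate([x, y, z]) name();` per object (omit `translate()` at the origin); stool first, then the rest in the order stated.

stool();
translate([2, 11, 381]) stool_2();
translate([0, -342, 0]) picture_frame();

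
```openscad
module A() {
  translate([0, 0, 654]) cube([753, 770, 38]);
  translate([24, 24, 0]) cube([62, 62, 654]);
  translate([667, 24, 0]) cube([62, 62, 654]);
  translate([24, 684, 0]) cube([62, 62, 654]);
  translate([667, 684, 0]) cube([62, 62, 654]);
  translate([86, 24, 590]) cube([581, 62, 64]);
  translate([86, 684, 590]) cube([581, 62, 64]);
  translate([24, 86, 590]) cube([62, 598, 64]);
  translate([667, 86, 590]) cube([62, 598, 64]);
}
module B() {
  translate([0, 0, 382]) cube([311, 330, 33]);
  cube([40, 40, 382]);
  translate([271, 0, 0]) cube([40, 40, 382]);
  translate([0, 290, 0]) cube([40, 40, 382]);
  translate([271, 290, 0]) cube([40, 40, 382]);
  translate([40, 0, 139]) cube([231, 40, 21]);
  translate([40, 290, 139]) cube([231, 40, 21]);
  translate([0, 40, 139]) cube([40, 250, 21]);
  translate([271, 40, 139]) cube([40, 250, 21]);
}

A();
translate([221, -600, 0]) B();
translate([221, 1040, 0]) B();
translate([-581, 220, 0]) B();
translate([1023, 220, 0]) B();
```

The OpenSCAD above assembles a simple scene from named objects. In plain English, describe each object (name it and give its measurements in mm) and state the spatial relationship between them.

A is a table with a 753×770 mm rectangular top, 38 mm thick, top surface at z = 692 mm, supported by four 62×62 mm square legs, each inset 24 mm from the nearest pair of top edges, running from the floor. Four apron rails, 62 mm thick and 64 mm tall, run between adjacent legs with their top edges flush with the underside of the top and their outer faces flush with the legs' outer faces.

B is a four-legged stool. The seat is 311×330 mm, 33 mm thick, top at z = 415 mm. It stands on four square legs, each 40×40 mm in cross-section, from z = 0 to the seat underside, each flush with a corner of the seat. Four stretchers, 40 mm wide and 21 mm tall, connect adjacent legs with their undersides at z = 139 mm, each running between the inner faces of the legs it joins and aligned with the legs' outer faces on the other axis.

Four stools sit around the table at the −y, +y, −x, +x sides.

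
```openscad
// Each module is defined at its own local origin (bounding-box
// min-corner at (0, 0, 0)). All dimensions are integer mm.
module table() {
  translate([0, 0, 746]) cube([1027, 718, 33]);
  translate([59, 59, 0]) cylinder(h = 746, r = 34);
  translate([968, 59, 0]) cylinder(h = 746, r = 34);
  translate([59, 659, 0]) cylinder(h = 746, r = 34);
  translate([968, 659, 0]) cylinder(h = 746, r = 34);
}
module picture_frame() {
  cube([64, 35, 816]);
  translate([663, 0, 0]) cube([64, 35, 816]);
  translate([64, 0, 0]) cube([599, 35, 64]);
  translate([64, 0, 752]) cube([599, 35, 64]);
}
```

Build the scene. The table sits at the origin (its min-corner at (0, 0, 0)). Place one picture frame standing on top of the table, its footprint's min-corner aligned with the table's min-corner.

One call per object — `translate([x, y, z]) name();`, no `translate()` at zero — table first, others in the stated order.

table();
translate([0, 0, 779]) picture_frame();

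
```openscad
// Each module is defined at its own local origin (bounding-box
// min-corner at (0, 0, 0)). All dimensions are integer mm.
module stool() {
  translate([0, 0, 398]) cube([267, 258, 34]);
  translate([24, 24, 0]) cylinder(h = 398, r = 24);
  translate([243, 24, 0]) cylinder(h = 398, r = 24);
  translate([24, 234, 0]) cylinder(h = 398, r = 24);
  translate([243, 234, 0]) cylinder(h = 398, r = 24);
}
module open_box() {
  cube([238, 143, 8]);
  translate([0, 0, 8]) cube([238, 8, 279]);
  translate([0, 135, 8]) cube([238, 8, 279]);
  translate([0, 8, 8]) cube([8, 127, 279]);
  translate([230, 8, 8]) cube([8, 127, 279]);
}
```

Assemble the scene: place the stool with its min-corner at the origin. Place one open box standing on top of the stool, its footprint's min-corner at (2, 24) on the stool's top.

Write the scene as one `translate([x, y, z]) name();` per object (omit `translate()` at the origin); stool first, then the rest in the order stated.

stool();
translate([2, 24, 432]) open_box();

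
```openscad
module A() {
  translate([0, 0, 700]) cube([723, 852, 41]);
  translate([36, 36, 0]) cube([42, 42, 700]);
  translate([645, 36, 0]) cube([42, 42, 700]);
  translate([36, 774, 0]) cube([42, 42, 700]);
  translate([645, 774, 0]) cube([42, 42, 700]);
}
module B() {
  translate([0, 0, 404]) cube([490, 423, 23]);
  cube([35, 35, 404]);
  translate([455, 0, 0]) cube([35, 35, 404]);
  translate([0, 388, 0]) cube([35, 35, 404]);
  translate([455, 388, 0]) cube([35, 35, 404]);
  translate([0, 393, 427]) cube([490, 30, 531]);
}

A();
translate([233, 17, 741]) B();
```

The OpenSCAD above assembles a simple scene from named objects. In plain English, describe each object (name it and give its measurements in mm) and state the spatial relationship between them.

A is a table: top 723 mm (x) × 852 mm (y), 41 mm thick, upper face at z = 741 mm, on four 42×42 mm square legs, each inset 36 mm from the nearest pair of top edges, running from z = 0 to the bottom of the top.

B is a chair: 490×423 mm seat, 23 mm thick, top at z = 427 mm, on four 35 mm square corner legs flush with the seat edges. A 30 mm thick backrest slab spans the full seat width, extending 531 mm above the seat top, its back face flush with the seat's +y edge.

The chair is on top of the table.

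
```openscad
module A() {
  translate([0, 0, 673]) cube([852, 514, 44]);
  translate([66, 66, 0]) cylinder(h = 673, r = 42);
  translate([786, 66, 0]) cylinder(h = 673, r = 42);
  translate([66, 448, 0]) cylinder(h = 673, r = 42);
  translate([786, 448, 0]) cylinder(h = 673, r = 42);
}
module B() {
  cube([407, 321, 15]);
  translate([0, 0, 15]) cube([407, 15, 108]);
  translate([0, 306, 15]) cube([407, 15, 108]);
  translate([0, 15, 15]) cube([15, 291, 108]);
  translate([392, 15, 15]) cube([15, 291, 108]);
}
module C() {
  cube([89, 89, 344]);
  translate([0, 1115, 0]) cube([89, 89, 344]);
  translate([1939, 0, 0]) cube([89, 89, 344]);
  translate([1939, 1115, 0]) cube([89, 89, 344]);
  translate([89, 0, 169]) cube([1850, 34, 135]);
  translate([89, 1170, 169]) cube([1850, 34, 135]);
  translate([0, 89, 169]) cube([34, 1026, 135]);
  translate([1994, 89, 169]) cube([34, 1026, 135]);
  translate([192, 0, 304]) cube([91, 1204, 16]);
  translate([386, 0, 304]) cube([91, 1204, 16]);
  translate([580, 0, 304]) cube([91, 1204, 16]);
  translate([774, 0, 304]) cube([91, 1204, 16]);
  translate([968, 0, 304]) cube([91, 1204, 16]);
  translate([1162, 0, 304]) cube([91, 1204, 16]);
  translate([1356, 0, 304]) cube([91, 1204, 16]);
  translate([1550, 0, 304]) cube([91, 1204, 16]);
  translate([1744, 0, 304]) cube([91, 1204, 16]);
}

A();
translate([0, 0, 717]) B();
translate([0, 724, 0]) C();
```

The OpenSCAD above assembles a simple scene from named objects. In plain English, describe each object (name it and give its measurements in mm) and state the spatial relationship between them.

A is a table with a 852×514 mm rectangular top, 44 mm thick, top surface at z = 717 mm, supported by four round legs of 84 mm diameter, each leg's bounding box inset 24 mm from the nearest pair of top edges, running from the floor.

B is an open storage box with external size 407×321×123 mm and wall thickness 15 mm (the base is also 15 mm thick). The base covers the whole footprint; the four walls stand on the base, with the y-facing walls full-width and the x-facing walls fitting between their inner faces.

C is a bed frame 2028 mm long (x) by 1204 mm wide (y). Four 89×89 mm corner posts, 344 mm tall, at the corners of the footprint. Four rails of 34 mm thickness and 135 mm height run between adjacent posts with their undersides at z = 169 mm, their outer faces flush with the outside of the frame (the two x-running rails run between the posts' inner faces; the two y-running rails run between the posts' inner faces). 9 slats, each 91 mm wide (x) and 16 mm thick, lie across the top of the two x-running rails, running the full 1204 mm width of the frame in y; the slats are evenly spaced along x between the inner faces of the end posts with equal gaps (rounded down to the nearest mm) at the −x end and between each pair — any rounding remainder accumulates at the +x end.

The open box is on top of the table. The bed frame is on the floor beside the table on its +y side.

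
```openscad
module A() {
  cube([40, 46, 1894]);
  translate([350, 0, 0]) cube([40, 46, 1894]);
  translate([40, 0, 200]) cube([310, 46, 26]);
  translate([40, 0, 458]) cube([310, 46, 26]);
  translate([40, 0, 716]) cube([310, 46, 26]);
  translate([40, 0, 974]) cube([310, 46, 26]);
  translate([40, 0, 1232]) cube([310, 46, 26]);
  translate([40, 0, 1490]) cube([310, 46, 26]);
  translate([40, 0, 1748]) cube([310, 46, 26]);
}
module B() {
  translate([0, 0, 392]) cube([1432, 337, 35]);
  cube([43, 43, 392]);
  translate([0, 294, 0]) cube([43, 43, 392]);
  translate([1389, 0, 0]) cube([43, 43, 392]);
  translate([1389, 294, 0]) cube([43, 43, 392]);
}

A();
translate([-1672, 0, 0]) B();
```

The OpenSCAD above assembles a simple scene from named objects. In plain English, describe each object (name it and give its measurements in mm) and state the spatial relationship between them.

A is a wooden ladder with two side rails of 40×46 mm section and 1894 mm height, set 390 mm apart overall. Between them run 7 rectangular rungs (46 mm deep, 26 mm thick), front faces flush with the rails' −y face. The bottom of the first rung is 200 mm above the floor and each subsequent rung is 258 mm higher than the one below.

B is a bench: a 1432×337 mm seat slab, 35 mm thick, top at z = 427 mm, on four 43×43 mm square legs flush with the seat corners and standing on z = 0.

The bench is on the floor beside the ladder on its −x side.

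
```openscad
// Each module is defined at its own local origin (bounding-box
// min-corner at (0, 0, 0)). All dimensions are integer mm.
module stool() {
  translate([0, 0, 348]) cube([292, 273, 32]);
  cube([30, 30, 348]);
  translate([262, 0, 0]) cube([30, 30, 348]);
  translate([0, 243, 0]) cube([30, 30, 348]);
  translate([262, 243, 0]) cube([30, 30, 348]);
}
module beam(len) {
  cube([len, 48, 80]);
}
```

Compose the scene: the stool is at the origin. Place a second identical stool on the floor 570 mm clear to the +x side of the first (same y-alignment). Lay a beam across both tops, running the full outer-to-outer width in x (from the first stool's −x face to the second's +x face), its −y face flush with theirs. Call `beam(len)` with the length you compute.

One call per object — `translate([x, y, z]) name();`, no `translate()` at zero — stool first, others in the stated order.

stool();
translate([862, 0, 0]) stool();
translate([0, 0, 380]) beam(1154);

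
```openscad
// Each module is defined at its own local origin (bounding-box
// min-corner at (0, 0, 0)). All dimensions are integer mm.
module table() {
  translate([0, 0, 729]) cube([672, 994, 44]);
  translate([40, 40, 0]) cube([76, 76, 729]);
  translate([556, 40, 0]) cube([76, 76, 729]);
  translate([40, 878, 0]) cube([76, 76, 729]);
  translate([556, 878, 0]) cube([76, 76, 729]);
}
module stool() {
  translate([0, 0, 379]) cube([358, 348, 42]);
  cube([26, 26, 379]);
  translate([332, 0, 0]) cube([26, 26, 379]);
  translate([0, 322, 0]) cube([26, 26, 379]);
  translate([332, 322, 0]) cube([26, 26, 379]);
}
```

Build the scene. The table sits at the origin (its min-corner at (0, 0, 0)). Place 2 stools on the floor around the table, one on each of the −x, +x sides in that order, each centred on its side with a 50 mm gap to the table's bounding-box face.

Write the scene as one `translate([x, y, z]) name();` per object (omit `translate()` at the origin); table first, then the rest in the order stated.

table();
translate([-408, 323, 0]) stool();
translate([722, 323, 0]) stool();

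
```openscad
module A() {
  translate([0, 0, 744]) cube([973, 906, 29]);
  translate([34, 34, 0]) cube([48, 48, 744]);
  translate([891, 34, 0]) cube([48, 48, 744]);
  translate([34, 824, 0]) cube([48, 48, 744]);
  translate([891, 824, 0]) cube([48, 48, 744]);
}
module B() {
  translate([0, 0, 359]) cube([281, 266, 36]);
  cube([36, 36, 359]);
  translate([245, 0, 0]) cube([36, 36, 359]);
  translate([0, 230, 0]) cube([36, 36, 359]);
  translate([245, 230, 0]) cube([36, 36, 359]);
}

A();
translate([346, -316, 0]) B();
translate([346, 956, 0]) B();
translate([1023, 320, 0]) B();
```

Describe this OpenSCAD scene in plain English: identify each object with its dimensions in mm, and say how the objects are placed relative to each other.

A is a table with a 973×906 mm rectangular top, 29 mm thick, top surface at z = 773 mm, supported by four 48×48 mm square legs, each inset 34 mm from the nearest pair of top edges, running from the floor.

B is a simple wooden stool: a rectangular seat 281 mm (x) by 266 mm (y), 36 mm thick, top face at z = 395 mm, on four square legs, each 36×36 mm in cross-section. The legs rest on z = 0, each flush with a corner of the seat.

Three stools sit around the table at the −y, +y, +x sides.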